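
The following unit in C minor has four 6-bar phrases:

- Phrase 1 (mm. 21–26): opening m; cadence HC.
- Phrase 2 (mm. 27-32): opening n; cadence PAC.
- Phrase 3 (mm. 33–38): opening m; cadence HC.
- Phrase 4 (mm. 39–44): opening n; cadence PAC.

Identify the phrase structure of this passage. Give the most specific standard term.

repeated period

The cadence pattern HC–PAC–HC–PAC is weak–strong twice, and phrases 3–4 restate phrases 1–2: a period heard twice, not a double period (which would end weakly at phrase 2).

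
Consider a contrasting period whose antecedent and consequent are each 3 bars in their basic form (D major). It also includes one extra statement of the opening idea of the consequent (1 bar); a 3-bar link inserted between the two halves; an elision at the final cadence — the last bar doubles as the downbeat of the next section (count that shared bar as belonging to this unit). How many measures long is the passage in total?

Basic contrasting period: 3 + 3 = 6 bars.
6 (basic form) + 1 (extra statement) + 3 (link) = 10.
The elision shares a bar with the next section but does not change this unit's count.

10 measures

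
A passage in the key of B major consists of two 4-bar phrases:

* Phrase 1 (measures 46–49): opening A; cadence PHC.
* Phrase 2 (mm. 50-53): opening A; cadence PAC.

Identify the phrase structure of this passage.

parallel period

Phrase 1 ends with a Phrygian half cadence (weaker) and phrase 2 with a perfect authentic cadence (stronger): antecedent + consequent = a period.
The two phrases open with the same material (A / A), so the period is parallel.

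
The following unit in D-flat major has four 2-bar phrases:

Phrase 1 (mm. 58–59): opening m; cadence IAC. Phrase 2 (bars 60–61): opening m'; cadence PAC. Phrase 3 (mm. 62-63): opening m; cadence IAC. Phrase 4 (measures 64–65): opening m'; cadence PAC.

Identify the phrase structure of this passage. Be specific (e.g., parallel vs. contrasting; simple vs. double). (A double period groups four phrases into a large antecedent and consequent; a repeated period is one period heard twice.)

repeated period

The cadence pattern IAC–PAC–IAC–PAC is weak–strong twice, and phrases 3–4 restate phrases 1–2: a period heard twice, not a double period (which would end weakly at phrase 2).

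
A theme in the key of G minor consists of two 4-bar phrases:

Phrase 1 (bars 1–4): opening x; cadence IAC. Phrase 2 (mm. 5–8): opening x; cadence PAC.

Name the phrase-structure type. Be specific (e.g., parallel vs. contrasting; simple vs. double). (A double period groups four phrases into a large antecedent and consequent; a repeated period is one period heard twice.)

Phrase 1 ends with an imperfect authentic cadence (weaker) and phrase 2 with a perfect authentic cadence (stronger): antecedent + consequent = a period.
The two phrases open with the same material (x / x), so the period is parallel.

parallel period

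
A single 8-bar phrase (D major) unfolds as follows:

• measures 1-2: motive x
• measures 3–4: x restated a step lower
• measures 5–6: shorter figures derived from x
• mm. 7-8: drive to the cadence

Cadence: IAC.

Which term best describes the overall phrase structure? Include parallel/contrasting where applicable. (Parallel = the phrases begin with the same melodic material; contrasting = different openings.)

sentence

Basic idea (mm. 1–2) + its repetition (measures 3–4) form the presentation; fragmentation and cadence (bars 5–8) form the continuation — the 8-bar whole is a sentence.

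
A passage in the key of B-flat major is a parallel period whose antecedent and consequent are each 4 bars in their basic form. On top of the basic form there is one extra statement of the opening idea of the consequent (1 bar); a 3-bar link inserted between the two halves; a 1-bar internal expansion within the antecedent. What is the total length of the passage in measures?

13 measures

Basic parallel period: 4 + 4 = 8 bars.
8 (basic form) + 1 (extra statement) + 3 (link) + 1 (internal expansion) = 13.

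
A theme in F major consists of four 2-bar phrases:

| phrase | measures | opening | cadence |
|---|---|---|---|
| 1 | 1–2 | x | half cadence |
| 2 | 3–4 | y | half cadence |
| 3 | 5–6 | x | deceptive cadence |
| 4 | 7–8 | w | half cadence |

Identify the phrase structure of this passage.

Phrase 4 ends with a half cadence, no stronger than phrase 2's half cadence, so the four phrases do not form a double period; nor do phrases 3–4 duplicate 1–2, so it is not a repeated period. With no phrase reaching a conclusive cadence, the passage is a phrase group.

phrase group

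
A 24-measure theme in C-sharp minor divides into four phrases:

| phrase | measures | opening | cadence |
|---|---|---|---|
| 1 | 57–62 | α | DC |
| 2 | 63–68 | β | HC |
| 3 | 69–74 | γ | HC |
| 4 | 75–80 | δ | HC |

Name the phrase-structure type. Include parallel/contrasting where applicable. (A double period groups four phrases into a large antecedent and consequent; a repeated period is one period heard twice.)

Phrase 4 ends with a half cadence, no stronger than phrase 2's half cadence, so the four phrases do not form a double period; nor do phrases 3–4 duplicate 1–2, so it is not a repeated period. With no phrase reaching a conclusive cadence, the passage is a phrase group.

phrase group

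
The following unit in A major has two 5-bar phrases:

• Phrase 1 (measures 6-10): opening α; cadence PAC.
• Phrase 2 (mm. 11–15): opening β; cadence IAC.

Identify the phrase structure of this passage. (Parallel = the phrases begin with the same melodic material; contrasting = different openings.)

phrase group

The second phrase closes with an imperfect authentic cadence, which is not stronger than the first phrase's perfect authentic cadence; without a weak→strong cadential pair there is no antecedent–consequent relationship, so this is a phrase group rather than a period.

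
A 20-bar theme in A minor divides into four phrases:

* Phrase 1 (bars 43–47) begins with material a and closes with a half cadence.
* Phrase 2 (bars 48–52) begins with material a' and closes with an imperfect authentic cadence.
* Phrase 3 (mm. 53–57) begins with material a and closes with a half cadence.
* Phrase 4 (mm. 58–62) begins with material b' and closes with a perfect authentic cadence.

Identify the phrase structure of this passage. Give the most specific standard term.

Four phrases in two halves: the first half (mm. 43–52) ends with an imperfect authentic cadence, the second (measures 53–62) with a perfect authentic cadence — a large antecedent–consequent pair, i.e. a double period.
Phrase 3 begins with the same material as phrase 1, making it parallel.

parallel double period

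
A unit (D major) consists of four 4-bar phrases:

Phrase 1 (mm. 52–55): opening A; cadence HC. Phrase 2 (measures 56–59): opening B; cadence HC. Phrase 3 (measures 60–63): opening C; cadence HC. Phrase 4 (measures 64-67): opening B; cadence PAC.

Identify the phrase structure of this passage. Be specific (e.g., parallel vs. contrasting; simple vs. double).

Four phrases in two halves: the first half (mm. 52–59) ends with a half cadence, the second (bars 60-67) with a perfect authentic cadence — a large antecedent–consequent pair, i.e. a double period.
Phrase 3 begins with different material from phrase 1, making it contrasting.

contrasting double period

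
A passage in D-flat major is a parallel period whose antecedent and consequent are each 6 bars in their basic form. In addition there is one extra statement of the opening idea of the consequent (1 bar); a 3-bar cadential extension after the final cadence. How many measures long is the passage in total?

16 measures

Basic parallel period: 6 + 6 = 12 bars.
12 (basic form) + 1 (extra statement) + 3 (cadential extension) = 16.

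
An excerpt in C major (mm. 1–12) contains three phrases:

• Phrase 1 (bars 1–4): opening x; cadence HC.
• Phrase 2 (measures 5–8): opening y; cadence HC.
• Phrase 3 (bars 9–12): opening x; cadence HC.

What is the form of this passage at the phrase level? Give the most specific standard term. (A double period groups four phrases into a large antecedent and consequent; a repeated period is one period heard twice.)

phrase group

The final phrase closes with a half cadence, which is not stronger than the preceding half cadence; the 3 phrases lack an overall antecedent–consequent design and so form a phrase group.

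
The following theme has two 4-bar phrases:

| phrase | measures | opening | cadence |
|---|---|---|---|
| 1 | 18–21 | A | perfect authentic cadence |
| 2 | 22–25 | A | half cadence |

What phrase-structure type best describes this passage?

phrase group

The second phrase closes with a half cadence, which is not stronger than the first phrase's perfect authentic cadence; without a weak→strong cadential pair there is no antecedent–consequent relationship, so this is a phrase group rather than a period.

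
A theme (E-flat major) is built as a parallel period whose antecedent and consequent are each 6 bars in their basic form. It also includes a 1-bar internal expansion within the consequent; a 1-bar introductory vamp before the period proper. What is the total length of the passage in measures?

14 measures

Basic parallel period: 6 + 6 = 12 bars.
12 (basic form) + 1 (internal expansion) + 1 (introduction) = 14.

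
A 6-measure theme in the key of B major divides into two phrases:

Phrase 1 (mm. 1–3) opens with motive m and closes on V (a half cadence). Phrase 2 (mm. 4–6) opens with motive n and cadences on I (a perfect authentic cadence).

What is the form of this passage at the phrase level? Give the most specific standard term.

Phrase 1 ends with a half cadence (weaker) and phrase 2 with a perfect authentic cadence (stronger): antecedent + consequent = a period.
The two phrases open with different material (m / n), so the period is contrasting.

contrasting period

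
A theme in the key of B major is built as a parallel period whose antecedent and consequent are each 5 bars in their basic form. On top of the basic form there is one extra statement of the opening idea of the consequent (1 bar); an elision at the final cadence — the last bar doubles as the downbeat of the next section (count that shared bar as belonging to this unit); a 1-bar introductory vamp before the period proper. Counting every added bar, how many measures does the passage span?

12 measures

Basic parallel period: 5 + 5 = 10 bars.
10 (basic form) + 1 (extra statement) + 1 (introduction) = 12.
The elision shares a bar with the next section but does not change this unit's count.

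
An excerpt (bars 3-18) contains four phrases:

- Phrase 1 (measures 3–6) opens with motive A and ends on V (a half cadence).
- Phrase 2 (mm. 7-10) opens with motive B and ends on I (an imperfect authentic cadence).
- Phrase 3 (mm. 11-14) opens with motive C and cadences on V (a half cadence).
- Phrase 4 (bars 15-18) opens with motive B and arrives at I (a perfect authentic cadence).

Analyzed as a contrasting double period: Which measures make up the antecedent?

In a double period the four phrases pair into a large antecedent (phrases 1–2, ending imperfect authentic cadence) and a large consequent (phrases 3–4, ending perfect authentic cadence). The antecedent spans mm. 3–10.

measures 3–10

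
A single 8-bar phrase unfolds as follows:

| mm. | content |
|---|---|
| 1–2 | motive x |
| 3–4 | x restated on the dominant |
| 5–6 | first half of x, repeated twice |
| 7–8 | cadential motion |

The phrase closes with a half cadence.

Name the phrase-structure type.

sentence

Basic idea (mm. 1–2) + its repetition (measures 3–4) form the presentation; fragmentation and cadence (mm. 5–8) form the continuation — the 8-bar whole is a sentence.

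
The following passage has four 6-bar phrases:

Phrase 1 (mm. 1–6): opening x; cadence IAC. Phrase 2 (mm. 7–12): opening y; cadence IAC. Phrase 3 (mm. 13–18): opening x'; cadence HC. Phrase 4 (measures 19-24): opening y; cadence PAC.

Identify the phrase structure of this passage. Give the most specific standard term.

Four phrases in two halves: the first half (bars 1–12) ends with an imperfect authentic cadence, the second (mm. 13-24) with a perfect authentic cadence — a large antecedent–consequent pair, i.e. a double period.
Phrase 3 begins with the same material as phrase 1, making it parallel.

parallel double period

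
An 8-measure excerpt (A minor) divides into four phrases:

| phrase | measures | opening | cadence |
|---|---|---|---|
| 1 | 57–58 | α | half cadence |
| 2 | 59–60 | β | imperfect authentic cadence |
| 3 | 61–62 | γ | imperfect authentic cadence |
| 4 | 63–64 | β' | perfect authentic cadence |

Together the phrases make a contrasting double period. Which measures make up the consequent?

measures 61–64

In a double period the first pair of phrases (ending imperfect authentic cadence) is the large antecedent and the second pair (ending perfect authentic cadence) is the large consequent; the consequent is measures 61–64.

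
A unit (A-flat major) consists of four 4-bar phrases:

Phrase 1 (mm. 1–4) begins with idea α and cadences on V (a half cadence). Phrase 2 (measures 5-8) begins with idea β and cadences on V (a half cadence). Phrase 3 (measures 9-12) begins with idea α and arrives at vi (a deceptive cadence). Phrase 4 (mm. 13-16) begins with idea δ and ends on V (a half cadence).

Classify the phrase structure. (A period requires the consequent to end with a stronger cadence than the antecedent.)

Phrase 4 ends with a half cadence, no stronger than phrase 2's half cadence, so the four phrases do not form a double period; nor do phrases 3–4 duplicate 1–2, so it is not a repeated period. With no phrase reaching a conclusive cadence, the passage is a phrase group.

phrase group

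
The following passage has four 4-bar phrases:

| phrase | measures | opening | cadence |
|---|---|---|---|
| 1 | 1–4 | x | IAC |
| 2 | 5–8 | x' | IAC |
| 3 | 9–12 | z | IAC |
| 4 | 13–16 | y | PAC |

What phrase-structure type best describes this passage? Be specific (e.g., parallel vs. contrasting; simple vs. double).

Four phrases in two halves: the first half (measures 1–8) ends with an imperfect authentic cadence, the second (mm. 9–16) with a perfect authentic cadence — a large antecedent–consequent pair, i.e. a double period.
Phrase 3 begins with different material from phrase 1, making it contrasting.

contrasting double period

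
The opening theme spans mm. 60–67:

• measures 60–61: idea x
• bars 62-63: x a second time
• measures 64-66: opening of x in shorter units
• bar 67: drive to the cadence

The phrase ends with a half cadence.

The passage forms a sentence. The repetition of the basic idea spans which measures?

The presentation of a sentence is the basic idea (bars 60-61) plus its repetition (mm. 62–63); the repetition of the basic idea is therefore bars 62–63.

measures 62–63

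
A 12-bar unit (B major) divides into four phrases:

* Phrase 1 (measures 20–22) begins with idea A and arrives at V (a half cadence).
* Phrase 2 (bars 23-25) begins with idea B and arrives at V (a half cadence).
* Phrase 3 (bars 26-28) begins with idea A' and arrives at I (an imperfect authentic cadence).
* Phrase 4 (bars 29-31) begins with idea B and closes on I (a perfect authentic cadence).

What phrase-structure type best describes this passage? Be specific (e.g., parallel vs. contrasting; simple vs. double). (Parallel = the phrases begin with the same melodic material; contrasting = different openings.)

parallel double period

Four phrases in two halves: the first half (mm. 20-25) ends with a half cadence, the second (mm. 26–31) with a perfect authentic cadence — a large antecedent–consequent pair, i.e. a double period.
Phrase 3 begins with the same material as phrase 1, making it parallel.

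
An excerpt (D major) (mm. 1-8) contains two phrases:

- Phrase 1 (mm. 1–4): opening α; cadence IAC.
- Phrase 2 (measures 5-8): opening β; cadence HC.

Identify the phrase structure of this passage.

phrase group

The second phrase closes with a half cadence, which is not stronger than the first phrase's imperfect authentic cadence; without a weak→strong cadential pair there is no antecedent–consequent relationship, so this is a phrase group rather than a period.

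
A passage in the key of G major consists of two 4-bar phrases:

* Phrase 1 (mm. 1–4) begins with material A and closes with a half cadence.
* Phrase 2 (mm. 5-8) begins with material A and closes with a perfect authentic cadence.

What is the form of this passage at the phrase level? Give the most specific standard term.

Phrase 1 ends with a half cadence (weaker) and phrase 2 with a perfect authentic cadence (stronger): antecedent + consequent = a period.
The two phrases open with the same material (A / A), so the period is parallel.

parallel period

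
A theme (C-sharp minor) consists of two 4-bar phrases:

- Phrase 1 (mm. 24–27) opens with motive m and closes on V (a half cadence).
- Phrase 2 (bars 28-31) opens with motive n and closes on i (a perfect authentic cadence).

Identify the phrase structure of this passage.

Phrase 1 ends with a half cadence (weaker) and phrase 2 with a perfect authentic cadence (stronger): antecedent + consequent = a period.
The two phrases open with different material (m / n), so the period is contrasting.

contrasting period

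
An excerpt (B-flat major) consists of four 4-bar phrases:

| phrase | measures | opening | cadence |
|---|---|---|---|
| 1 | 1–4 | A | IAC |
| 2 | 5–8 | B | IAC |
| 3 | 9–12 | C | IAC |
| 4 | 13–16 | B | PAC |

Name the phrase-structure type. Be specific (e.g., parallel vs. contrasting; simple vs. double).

Four phrases in two halves: the first half (mm. 1–8) ends with an imperfect authentic cadence, the second (mm. 9–16) with a perfect authentic cadence — a large antecedent–consequent pair, i.e. a double period.
Phrase 3 begins with different material from phrase 1, making it contrasting.

contrasting double period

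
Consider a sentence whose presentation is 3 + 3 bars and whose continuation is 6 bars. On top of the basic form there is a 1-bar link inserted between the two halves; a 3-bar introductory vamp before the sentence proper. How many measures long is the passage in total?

Basic sentence: 3 + 3 + 6 = 12 bars.
12 (basic form) + 1 (link) + 3 (introduction) = 16.

16 measures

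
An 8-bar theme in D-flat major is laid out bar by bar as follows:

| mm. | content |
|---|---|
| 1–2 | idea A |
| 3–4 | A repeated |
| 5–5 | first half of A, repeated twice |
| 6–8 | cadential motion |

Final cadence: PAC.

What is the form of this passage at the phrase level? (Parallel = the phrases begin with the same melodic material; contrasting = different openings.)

sentence

Basic idea (mm. 1-2) + its repetition (bars 3–4) form the presentation; fragmentation and cadence (mm. 5–8) form the continuation — the 8-bar whole is a sentence.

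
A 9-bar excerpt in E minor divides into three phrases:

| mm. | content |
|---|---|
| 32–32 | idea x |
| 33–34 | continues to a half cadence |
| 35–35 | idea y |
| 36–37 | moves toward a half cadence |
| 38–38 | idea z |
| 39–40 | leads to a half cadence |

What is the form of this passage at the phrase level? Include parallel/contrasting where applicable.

The final phrase closes with a half cadence, which is not stronger than the preceding half cadence; the 3 phrases lack an overall antecedent–consequent design and so form a phrase group.

phrase group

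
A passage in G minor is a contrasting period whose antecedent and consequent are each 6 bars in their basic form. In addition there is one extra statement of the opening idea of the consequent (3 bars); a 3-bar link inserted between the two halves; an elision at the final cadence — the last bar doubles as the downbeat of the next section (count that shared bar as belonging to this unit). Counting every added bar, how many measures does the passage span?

Basic contrasting period: 6 + 6 = 12 bars.
12 (basic form) + 3 (extra statement) + 3 (link) = 18.
The elision shares a bar with the next section but does not change this unit's count.

18 measures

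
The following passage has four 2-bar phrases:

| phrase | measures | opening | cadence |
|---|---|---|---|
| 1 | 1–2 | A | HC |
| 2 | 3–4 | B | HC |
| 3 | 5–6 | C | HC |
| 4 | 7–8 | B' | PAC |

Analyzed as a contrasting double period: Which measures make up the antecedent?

measures 1–4

In a double period the four phrases pair into a large antecedent (phrases 1–2, ending half cadence) and a large consequent (phrases 3–4, ending perfect authentic cadence). The antecedent spans bars 1–4.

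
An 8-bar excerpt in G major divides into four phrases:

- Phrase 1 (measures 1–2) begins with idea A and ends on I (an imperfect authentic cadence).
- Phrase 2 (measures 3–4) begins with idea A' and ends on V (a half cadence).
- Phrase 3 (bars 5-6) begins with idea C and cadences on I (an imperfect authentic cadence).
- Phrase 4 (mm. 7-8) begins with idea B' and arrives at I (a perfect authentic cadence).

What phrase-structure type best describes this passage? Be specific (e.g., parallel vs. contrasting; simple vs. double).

Four phrases in two halves: the first half (measures 1-4) ends with a half cadence, the second (mm. 5–8) with a perfect authentic cadence — a large antecedent–consequent pair, i.e. a double period.
Phrase 3 begins with different material from phrase 1, making it contrasting.

contrasting double period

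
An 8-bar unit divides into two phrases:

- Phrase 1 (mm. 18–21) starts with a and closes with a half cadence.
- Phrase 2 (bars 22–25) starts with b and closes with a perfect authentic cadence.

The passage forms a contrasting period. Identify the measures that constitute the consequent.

measures 22–25

The antecedent is the phrase ending with the weaker cadence (half cadence, phrase 1) and the consequent the one ending more conclusively (perfect authentic cadence, phrase 2); the consequent is bars 22-25.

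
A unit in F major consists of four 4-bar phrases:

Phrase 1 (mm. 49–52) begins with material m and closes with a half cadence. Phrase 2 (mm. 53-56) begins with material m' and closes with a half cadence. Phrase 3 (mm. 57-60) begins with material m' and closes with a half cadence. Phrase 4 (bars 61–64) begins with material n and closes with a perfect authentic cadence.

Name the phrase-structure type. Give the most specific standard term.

parallel double period

Four phrases in two halves: the first half (mm. 49–56) ends with a half cadence, the second (bars 57-64) with a perfect authentic cadence — a large antecedent–consequent pair, i.e. a double period.
Phrase 3 begins with the same material as phrase 1, making it parallel.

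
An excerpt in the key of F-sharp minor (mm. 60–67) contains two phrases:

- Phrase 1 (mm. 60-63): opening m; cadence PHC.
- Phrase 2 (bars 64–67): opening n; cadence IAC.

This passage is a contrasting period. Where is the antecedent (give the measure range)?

The antecedent is the phrase ending with the weaker cadence (Phrygian half cadence, phrase 1) and the consequent the one ending more conclusively (imperfect authentic cadence, phrase 2); the antecedent is mm. 60–63.

measures 60–63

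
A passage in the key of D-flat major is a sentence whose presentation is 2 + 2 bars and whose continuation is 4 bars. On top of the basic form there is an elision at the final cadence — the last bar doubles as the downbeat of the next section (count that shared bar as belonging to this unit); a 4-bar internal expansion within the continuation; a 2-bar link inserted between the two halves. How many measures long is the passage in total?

Basic sentence: 2 + 2 + 4 = 8 bars.
8 (basic form) + 4 (internal expansion) + 2 (link) = 14.
The elision shares a bar with the next section but does not change this unit's count.

14 measures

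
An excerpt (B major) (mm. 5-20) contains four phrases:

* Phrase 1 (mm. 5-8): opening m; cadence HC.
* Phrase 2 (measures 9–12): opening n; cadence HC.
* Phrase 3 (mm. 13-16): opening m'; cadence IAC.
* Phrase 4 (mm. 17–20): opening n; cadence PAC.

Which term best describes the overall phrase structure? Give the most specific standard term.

Four phrases in two halves: the first half (mm. 5–12) ends with a half cadence, the second (mm. 13-20) with a perfect authentic cadence — a large antecedent–consequent pair, i.e. a double period.
Phrase 3 begins with the same material as phrase 1, making it parallel.

parallel double period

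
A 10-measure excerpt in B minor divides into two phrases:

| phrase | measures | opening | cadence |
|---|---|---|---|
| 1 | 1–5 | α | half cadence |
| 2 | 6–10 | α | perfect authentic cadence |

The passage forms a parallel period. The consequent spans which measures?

The antecedent is the phrase ending with the weaker cadence (half cadence, phrase 1) and the consequent the one ending more conclusively (perfect authentic cadence, phrase 2); the consequent is bars 6-10.

measures 6–10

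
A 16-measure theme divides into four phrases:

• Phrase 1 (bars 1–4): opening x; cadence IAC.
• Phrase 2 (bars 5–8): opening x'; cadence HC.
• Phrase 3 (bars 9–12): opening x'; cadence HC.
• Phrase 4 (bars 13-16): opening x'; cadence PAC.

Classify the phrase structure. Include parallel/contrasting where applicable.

parallel double period

Four phrases in two halves: the first half (mm. 1–8) ends with a half cadence, the second (mm. 9–16) with a perfect authentic cadence — a large antecedent–consequent pair, i.e. a double period.
Phrase 3 begins with the same material as phrase 1, making it parallel.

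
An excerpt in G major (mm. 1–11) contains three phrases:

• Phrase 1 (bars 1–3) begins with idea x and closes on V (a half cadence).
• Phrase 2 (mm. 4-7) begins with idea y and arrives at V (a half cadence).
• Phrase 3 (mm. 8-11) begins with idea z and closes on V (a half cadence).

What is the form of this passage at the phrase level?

phrase group

The final phrase closes with a half cadence, which is not stronger than the preceding half cadence; the 3 phrases lack an overall antecedent–consequent design and so form a phrase group.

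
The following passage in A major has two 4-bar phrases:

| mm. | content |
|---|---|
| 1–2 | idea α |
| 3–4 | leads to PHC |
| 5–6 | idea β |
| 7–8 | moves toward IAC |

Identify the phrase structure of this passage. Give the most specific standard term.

Phrase 1 ends with a Phrygian half cadence (weaker) and phrase 2 with an imperfect authentic cadence (stronger): antecedent + consequent = a period.
The two phrases open with different material (α / β), so the period is contrasting.

contrasting period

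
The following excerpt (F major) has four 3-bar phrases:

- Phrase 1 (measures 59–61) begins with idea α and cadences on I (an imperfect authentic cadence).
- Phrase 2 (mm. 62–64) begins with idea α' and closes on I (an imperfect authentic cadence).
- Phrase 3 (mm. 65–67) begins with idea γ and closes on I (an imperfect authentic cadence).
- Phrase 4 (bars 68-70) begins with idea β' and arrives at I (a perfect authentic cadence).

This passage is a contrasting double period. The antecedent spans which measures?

measures 59–64

In a double period the four phrases pair into a large antecedent (phrases 1–2, ending imperfect authentic cadence) and a large consequent (phrases 3–4, ending perfect authentic cadence). The antecedent spans measures 59–64.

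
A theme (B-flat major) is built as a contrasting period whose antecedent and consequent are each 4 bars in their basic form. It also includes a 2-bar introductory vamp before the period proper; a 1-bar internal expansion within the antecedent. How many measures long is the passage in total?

11 measures

Basic contrasting period: 4 + 4 = 8 bars.
8 (basic form) + 2 (introduction) + 1 (internal expansion) = 11.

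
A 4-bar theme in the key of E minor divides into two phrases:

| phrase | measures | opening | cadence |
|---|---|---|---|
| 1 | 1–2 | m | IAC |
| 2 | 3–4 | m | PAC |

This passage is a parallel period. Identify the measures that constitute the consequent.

The antecedent is the phrase ending with the weaker cadence (imperfect authentic cadence, phrase 1) and the consequent the one ending more conclusively (perfect authentic cadence, phrase 2); the consequent is mm. 3-4.

measures 3–4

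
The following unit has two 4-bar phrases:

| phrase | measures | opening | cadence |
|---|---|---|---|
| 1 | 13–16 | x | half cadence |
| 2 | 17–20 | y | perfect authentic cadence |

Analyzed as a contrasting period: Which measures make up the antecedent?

measures 13–16

The antecedent is the phrase ending with the weaker cadence (half cadence, phrase 1) and the consequent the one ending more conclusively (perfect authentic cadence, phrase 2); the antecedent is measures 13–16.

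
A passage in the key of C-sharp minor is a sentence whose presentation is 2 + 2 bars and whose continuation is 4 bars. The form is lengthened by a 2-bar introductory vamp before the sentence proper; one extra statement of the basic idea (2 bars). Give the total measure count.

Basic sentence: 2 + 2 + 4 = 8 bars.
8 (basic form) + 2 (introduction) + 2 (extra statement) = 12.

12 measures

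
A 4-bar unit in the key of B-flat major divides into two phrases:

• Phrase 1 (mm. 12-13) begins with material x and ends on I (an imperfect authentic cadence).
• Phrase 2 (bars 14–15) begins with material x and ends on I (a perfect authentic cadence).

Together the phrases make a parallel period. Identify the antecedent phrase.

phrase 1

The phrase ending with the weaker cadence (imperfect authentic cadence) is the antecedent; the one ending more conclusively (perfect authentic cadence) is the consequent. The antecedent is phrase 1.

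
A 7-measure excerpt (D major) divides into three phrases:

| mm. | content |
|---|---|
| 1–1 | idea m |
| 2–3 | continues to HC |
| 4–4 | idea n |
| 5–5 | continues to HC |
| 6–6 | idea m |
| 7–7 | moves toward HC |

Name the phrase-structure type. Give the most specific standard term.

The final phrase closes with a half cadence, which is not stronger than the preceding half cadence; the 3 phrases lack an overall antecedent–consequent design and so form a phrase group.

phrase group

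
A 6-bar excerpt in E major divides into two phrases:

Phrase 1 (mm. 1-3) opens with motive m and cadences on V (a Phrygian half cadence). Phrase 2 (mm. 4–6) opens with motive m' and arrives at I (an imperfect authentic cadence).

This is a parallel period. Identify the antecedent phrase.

The phrase ending with the weaker cadence (Phrygian half cadence) is the antecedent; the one ending more conclusively (imperfect authentic cadence) is the consequent. The antecedent is phrase 1.

phrase 1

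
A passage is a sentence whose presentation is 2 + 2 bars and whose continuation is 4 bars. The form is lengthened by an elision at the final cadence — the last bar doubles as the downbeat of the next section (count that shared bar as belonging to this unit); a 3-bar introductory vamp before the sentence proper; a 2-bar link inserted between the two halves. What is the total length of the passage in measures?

13 measures

Basic sentence: 2 + 2 + 4 = 8 bars.
8 (basic form) + 3 (introduction) + 2 (link) = 13.
The elision shares a bar with the next section but does not change this unit's count.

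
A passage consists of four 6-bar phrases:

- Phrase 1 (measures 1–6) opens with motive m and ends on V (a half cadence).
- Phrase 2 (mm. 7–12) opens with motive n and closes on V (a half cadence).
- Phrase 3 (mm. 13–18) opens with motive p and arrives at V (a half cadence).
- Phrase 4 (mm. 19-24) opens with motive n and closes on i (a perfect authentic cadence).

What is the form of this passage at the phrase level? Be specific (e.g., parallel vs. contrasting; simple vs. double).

Four phrases in two halves: the first half (mm. 1–12) ends with a half cadence, the second (mm. 13–24) with a perfect authentic cadence — a large antecedent–consequent pair, i.e. a double period.
Phrase 3 begins with different material from phrase 1, making it contrasting.

contrasting double period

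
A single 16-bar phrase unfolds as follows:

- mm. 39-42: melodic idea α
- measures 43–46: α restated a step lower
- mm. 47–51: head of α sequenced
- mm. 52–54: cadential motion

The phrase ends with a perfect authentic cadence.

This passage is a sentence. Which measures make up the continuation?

measures 47–54

After the presentation (measures 39–46), the continuation covers the fragmentation through the cadence: mm. 47–54.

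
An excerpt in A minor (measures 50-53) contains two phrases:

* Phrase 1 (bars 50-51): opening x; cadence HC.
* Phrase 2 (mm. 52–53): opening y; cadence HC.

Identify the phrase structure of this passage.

phrase group

The second phrase closes with a half cadence, which is not stronger than the first phrase's half cadence; without a weak→strong cadential pair there is no antecedent–consequent relationship, so this is a phrase group rather than a period.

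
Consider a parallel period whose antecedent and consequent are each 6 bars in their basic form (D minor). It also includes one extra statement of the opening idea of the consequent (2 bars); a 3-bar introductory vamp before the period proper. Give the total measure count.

17 measures

Basic parallel period: 6 + 6 = 12 bars.
12 (basic form) + 2 (extra statement) + 3 (introduction) = 17.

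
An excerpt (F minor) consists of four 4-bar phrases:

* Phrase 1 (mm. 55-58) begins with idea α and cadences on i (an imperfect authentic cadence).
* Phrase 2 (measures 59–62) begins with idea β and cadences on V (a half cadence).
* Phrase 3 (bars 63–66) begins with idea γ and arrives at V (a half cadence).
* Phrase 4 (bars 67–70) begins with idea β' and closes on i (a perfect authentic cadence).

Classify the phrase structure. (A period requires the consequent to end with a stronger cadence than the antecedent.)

Four phrases in two halves: the first half (measures 55-62) ends with a half cadence, the second (mm. 63–70) with a perfect authentic cadence — a large antecedent–consequent pair, i.e. a double period.
Phrase 3 begins with different material from phrase 1, making it contrasting.

contrasting double period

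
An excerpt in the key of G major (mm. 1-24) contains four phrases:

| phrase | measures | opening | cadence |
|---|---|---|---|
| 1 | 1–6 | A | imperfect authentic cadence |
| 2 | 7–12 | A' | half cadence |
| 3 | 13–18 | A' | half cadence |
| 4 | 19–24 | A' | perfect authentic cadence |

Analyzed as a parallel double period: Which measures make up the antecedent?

measures 1–12

In a double period the four phrases pair into a large antecedent (phrases 1–2, ending half cadence) and a large consequent (phrases 3–4, ending perfect authentic cadence). The antecedent spans mm. 1–12.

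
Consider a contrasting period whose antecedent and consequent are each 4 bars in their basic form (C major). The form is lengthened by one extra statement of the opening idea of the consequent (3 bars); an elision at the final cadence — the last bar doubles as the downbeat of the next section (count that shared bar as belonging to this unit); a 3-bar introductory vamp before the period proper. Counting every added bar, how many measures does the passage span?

Basic contrasting period: 4 + 4 = 8 bars.
8 (basic form) + 3 (extra statement) + 3 (introduction) = 14.
The elision shares a bar with the next section but does not change this unit's count.

14 measures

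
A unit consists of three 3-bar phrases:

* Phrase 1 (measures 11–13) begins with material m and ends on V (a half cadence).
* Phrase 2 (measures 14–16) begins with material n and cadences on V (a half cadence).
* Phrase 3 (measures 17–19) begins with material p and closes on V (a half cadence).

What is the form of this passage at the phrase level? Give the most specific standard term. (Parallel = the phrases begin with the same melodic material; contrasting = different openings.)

The final phrase closes with a half cadence, which is not stronger than the preceding half cadence; the 3 phrases lack an overall antecedent–consequent design and so form a phrase group.

phrase group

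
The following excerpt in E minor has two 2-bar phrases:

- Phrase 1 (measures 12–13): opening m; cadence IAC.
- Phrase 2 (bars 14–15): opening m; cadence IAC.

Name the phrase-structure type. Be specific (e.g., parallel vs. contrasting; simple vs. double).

repeated phrase

Both phrases have the same opening (m) and the same cadence (imperfect authentic cadence): the second is a restatement, not a consequent, so this is a repeated phrase rather than a period.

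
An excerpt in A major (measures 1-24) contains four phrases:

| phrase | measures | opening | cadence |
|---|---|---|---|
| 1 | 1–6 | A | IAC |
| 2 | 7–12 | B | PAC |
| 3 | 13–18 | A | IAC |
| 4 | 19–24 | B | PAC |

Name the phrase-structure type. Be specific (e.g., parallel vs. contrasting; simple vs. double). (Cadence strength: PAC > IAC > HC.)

repeated period

The cadence pattern IAC–PAC–IAC–PAC is weak–strong twice, and phrases 3–4 restate phrases 1–2: a period heard twice, not a double period (which would end weakly at phrase 2).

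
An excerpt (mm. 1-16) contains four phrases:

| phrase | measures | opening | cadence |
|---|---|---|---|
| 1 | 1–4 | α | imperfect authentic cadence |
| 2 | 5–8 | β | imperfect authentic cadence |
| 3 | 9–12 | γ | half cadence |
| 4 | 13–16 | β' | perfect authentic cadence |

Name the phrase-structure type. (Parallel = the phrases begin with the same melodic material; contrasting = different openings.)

contrasting double period

Four phrases in two halves: the first half (mm. 1–8) ends with an imperfect authentic cadence, the second (mm. 9-16) with a perfect authentic cadence — a large antecedent–consequent pair, i.e. a double period.
Phrase 3 begins with different material from phrase 1, making it contrasting.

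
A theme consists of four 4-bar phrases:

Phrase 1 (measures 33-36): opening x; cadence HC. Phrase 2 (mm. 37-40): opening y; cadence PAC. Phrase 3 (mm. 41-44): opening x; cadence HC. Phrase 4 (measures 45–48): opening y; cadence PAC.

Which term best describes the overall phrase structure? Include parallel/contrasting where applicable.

The cadence pattern HC–PAC–HC–PAC is weak–strong twice, and phrases 3–4 restate phrases 1–2: a period heard twice, not a double period (which would end weakly at phrase 2).

repeated period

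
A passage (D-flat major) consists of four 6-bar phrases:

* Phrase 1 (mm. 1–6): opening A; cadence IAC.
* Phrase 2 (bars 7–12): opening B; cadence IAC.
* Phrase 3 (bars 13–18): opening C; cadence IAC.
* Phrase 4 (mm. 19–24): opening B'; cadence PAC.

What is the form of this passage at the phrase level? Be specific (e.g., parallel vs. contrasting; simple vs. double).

contrasting double period

Four phrases in two halves: the first half (bars 1–12) ends with an imperfect authentic cadence, the second (measures 13-24) with a perfect authentic cadence — a large antecedent–consequent pair, i.e. a double period.
Phrase 3 begins with different material from phrase 1, making it contrasting.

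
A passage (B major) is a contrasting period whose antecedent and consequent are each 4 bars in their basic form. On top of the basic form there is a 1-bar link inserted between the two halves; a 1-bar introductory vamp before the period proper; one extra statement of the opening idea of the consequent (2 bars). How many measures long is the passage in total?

12 measures

Basic contrasting period: 4 + 4 = 8 bars.
8 (basic form) + 1 (link) + 1 (introduction) + 2 (extra statement) = 12.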